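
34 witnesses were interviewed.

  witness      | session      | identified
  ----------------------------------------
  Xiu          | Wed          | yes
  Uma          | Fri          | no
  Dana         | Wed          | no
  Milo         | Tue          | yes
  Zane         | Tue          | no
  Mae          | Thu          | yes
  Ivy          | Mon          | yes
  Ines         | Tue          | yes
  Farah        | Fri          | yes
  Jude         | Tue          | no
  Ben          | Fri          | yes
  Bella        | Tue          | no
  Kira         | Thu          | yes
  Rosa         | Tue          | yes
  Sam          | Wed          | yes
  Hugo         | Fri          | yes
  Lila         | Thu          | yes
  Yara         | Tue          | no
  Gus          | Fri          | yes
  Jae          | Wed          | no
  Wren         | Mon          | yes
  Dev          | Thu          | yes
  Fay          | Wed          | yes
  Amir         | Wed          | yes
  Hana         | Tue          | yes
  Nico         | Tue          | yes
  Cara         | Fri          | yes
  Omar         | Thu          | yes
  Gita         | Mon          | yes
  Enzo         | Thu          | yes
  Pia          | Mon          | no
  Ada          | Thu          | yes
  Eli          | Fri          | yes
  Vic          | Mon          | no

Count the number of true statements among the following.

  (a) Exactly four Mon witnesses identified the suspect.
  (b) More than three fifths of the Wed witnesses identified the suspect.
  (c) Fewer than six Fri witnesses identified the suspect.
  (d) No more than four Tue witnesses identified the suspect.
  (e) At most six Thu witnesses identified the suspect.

1

(a) Mon: |A| = 5, |A ∩ B| = 3; needs |A ∩ B| = 4 — false.
(b) Wed: |A| = 6, |A ∩ B| = 4; needs |A ∩ B| / |A| > 3/5 — true.
(c) Fri: |A| = 7, |A ∩ B| = 6; needs |A ∩ B| < 6 — false.
(d) Tue: |A| = 9, |A ∩ B| = 5; needs |A ∩ B| ≤ 4 — false.
(e) Thu: |A| = 7, |A ∩ B| = 7; needs |A ∩ B| ≤ 6 — false.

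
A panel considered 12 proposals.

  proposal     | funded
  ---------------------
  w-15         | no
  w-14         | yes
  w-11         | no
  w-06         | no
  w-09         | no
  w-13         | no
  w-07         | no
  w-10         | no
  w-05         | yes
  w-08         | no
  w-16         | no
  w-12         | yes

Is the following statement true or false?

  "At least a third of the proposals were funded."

Truth condition: |A ∩ B| / |A| ≥ 1/3.
A (the restrictor) = {w-15, w-14, w-11, w-06, w-09, w-13, w-07, w-10, w-05, w-08, w-16, w-12}, |A| = 12.
A ∩ B = {w-14, w-05, w-12}, so |A ∩ B| = 3.
A ∖ B = {w-15, w-11, w-06, w-09, w-13, w-07, w-10, w-08, w-16}, so |A ∖ B| = 9.
|A ∩ B|/|A| = 3/12, so the statement is false.

False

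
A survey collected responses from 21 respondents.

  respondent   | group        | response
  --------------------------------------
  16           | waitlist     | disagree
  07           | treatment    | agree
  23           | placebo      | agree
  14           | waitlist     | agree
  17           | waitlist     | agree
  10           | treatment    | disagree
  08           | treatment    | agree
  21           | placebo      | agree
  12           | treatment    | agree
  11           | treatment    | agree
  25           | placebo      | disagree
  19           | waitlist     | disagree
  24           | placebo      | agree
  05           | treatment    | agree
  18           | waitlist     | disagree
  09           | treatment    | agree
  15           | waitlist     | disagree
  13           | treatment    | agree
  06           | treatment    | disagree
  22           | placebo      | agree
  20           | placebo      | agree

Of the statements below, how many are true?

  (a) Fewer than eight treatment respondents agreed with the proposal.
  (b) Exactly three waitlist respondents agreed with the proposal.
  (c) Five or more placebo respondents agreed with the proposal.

2

(a) treatment: |A| = 9, |A ∩ B| = 7; needs |A ∩ B| < 8 — true.
(b) waitlist: |A| = 6, |A ∩ B| = 2; needs |A ∩ B| = 3 — false.
(c) placebo: |A| = 6, |A ∩ B| = 5; needs |A ∩ B| ≥ 5 — true.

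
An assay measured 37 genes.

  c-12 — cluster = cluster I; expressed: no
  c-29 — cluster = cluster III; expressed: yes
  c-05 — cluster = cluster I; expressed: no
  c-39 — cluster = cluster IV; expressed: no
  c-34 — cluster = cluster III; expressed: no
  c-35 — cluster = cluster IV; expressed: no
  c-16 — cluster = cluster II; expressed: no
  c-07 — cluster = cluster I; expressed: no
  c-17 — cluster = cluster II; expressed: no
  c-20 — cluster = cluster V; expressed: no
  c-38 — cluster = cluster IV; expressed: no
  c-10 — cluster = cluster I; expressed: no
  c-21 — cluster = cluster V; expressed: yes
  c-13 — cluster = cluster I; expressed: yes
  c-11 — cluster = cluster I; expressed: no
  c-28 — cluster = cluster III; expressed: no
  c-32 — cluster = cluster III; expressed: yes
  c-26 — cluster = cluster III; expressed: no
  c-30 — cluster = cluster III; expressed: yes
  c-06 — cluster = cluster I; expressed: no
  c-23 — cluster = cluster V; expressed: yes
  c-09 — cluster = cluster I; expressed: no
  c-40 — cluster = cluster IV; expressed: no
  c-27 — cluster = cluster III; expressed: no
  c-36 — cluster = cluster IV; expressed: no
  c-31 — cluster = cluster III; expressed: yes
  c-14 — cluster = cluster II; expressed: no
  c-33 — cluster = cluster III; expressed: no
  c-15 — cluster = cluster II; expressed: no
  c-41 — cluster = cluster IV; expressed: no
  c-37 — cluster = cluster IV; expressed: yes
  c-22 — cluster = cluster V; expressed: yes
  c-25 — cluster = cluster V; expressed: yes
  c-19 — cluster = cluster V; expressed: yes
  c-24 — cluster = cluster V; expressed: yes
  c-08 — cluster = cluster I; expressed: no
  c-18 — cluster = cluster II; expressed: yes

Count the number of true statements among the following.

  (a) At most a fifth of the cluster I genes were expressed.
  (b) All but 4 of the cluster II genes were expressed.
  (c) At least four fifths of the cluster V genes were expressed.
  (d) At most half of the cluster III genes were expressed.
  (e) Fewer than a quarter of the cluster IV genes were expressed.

5

(a) cluster I: |A| = 9, |A ∩ B| = 1; needs |A ∩ B| / |A| ≤ 1/5 — true.
(b) cluster II: |A| = 5, |A ∩ B| = 1; needs |A ∖ B| = 4 — true.
(c) cluster V: |A| = 7, |A ∩ B| = 6; needs |A ∩ B| / |A| ≥ 4/5 — true.
(d) cluster III: |A| = 9, |A ∩ B| = 4; needs |A ∩ B| ≤ |A ∖ B| — true.
(e) cluster IV: |A| = 7, |A ∩ B| = 1; needs |A ∩ B| / |A| < 1/4 — true.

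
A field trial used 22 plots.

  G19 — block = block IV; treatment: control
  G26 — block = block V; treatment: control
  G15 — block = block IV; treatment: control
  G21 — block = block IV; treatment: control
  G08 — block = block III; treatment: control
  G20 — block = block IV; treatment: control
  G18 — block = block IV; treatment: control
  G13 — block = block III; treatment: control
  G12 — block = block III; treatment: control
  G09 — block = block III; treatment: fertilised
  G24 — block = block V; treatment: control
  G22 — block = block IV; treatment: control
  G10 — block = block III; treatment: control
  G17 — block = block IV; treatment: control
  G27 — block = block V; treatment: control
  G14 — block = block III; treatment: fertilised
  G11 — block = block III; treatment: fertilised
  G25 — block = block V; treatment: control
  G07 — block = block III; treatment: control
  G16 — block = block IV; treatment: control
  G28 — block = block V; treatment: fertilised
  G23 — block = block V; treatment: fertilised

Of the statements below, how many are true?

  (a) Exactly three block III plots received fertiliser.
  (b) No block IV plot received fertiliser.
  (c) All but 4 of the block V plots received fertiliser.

(a) block III: |A| = 8, |A ∩ B| = 3; needs |A ∩ B| = 3 — true.
(b) block IV: |A| = 8, |A ∩ B| = 0; needs A ∩ B = ∅ (|A ∩ B| = 0) — true.
(c) block V: |A| = 6, |A ∩ B| = 2; needs |A ∖ B| = 4 — true.

3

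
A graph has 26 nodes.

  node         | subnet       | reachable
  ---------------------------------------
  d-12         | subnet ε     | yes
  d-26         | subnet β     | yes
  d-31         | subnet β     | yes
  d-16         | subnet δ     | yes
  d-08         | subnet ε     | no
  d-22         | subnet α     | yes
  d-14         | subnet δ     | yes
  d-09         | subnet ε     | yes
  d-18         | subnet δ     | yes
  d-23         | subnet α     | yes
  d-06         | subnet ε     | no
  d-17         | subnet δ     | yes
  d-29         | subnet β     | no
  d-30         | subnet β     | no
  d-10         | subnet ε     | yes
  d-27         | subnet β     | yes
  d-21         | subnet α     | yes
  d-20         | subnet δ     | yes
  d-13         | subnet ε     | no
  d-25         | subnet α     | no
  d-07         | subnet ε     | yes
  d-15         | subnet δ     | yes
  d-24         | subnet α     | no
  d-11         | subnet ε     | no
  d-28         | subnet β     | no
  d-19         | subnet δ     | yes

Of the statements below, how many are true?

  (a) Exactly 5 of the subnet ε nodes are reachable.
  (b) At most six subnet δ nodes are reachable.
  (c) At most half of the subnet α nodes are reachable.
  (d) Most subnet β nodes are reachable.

0

(a) subnet ε: |A| = 8, |A ∩ B| = 4; needs |A ∩ B| = 5 — false.
(b) subnet δ: |A| = 7, |A ∩ B| = 7; needs |A ∩ B| ≤ 6 — false.
(c) subnet α: |A| = 5, |A ∩ B| = 3; needs |A ∩ B| ≤ |A ∖ B| — false.
(d) subnet β: |A| = 6, |A ∩ B| = 3; needs |A ∩ B| > |A ∖ B| — false.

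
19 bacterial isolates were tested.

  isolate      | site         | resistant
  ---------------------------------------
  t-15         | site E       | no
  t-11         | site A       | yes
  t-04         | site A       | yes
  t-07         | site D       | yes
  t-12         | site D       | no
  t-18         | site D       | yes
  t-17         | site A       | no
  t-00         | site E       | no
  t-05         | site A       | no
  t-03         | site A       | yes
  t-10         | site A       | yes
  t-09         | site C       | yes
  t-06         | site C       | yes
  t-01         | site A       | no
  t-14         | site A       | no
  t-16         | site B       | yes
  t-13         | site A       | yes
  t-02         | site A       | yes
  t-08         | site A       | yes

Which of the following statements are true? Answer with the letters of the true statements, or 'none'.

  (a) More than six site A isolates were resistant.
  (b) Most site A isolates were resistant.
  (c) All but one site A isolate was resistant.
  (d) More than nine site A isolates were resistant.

|A| = 11, |A ∩ B| = 7, |A ∖ B| = 4.
(a) |A ∩ B| > 6: holds.
(b) |A ∩ B| > |A ∖ B|: holds.
(c) |A ∖ B| = 1: fails.
(d) |A ∩ B| > 9: fails.

(a), (b)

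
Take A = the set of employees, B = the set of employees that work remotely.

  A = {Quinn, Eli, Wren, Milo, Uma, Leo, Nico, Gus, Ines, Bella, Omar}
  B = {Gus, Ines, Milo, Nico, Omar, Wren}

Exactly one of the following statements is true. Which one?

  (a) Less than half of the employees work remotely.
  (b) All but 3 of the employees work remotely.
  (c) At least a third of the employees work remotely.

(c)

|A| = 11, |A ∩ B| = 6, |A ∖ B| = 5.
(a) requires |A ∩ B| < |A ∖ B|: false.
(b) requires |A ∖ B| = 3: false.
(c) requires |A ∩ B| / |A| ≥ 1/3: true.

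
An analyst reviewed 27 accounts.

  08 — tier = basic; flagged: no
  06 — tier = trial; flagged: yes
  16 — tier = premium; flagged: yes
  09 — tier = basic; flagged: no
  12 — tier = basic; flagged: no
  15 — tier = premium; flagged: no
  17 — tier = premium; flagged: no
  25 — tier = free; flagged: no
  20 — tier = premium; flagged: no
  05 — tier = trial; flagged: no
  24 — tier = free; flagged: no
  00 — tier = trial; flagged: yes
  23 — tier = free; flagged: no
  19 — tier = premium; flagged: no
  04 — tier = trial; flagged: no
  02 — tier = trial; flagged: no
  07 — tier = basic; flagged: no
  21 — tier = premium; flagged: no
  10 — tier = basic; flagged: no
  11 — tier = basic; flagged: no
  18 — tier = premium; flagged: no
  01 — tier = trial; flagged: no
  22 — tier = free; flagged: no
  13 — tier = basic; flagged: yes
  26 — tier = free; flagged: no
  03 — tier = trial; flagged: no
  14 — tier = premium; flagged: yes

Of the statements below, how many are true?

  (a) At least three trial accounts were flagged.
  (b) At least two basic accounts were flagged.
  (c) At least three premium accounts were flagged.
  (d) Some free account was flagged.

0

(a) trial: |A| = 7, |A ∩ B| = 2; needs |A ∩ B| ≥ 3 — false.
(b) basic: |A| = 7, |A ∩ B| = 1; needs |A ∩ B| ≥ 2 — false.
(c) premium: |A| = 8, |A ∩ B| = 2; needs |A ∩ B| ≥ 3 — false.
(d) free: |A| = 5, |A ∩ B| = 0; needs A ∩ B ≠ ∅ (|A ∩ B| ≥ 1) — false.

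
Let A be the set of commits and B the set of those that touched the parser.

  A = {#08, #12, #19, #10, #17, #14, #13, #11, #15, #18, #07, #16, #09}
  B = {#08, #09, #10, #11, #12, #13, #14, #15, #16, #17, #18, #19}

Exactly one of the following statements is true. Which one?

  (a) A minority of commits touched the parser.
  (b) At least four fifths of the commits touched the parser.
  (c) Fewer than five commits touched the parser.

|A| = 13, |A ∩ B| = 12, |A ∖ B| = 1.
(a) requires |A ∩ B| < |A ∖ B|: false.
(b) requires |A ∩ B| / |A| ≥ 4/5: true.
(c) requires |A ∩ B| < 5: false.

(b)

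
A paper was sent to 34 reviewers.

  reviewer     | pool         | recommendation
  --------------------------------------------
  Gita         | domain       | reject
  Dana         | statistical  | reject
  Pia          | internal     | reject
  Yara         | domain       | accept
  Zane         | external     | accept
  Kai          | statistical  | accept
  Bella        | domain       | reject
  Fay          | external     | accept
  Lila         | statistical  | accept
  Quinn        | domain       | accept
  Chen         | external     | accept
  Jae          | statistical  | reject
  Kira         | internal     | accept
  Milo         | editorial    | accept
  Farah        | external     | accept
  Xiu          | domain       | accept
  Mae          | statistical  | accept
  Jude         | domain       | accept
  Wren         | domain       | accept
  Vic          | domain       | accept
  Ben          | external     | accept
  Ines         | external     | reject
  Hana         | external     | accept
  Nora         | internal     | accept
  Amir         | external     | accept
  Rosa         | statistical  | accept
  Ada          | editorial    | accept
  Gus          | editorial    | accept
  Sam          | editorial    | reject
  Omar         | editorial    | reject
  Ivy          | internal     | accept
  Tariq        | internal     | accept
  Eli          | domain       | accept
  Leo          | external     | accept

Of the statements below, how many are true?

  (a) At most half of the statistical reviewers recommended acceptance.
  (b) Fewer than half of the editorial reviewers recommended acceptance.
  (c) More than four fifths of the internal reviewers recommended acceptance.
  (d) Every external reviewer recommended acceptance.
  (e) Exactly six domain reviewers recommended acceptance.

0

(a) statistical: |A| = 6, |A ∩ B| = 4; needs |A ∩ B| ≤ |A ∖ B| — false.
(b) editorial: |A| = 5, |A ∩ B| = 3; needs |A ∩ B| < |A ∖ B| — false.
(c) internal: |A| = 5, |A ∩ B| = 4; needs |A ∩ B| / |A| > 4/5 — false.
(d) external: |A| = 9, |A ∩ B| = 8; needs A ⊆ B, i.e. every element of A is in B (|A ∖ B| = 0) — false.
(e) domain: |A| = 9, |A ∩ B| = 7; needs |A ∩ B| = 6 — false.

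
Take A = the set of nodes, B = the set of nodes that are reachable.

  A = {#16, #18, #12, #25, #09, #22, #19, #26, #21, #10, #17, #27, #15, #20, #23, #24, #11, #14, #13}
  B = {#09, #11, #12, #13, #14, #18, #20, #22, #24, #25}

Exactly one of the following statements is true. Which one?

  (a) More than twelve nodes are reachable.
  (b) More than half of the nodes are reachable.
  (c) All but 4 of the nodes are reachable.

(b)

|A| = 19, |A ∩ B| = 10, |A ∖ B| = 9.
(a) requires |A ∩ B| > 12: false.
(b) requires |A ∩ B| > |A ∖ B|: true.
(c) requires |A ∖ B| = 4: false.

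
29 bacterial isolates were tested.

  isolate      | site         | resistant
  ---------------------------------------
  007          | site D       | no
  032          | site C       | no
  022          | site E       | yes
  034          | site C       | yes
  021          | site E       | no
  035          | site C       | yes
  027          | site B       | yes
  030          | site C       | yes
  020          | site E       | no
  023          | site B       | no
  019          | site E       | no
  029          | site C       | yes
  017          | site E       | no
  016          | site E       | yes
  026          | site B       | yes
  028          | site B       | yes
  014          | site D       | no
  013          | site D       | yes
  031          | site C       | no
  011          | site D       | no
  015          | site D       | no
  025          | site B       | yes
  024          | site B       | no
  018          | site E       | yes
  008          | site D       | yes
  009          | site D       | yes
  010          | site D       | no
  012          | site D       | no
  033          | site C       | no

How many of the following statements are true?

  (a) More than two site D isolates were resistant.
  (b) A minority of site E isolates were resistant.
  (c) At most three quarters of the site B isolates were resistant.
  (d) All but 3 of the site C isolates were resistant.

4

(a) site D: |A| = 9, |A ∩ B| = 3; needs |A ∩ B| > 2 — true.
(b) site E: |A| = 7, |A ∩ B| = 3; needs |A ∩ B| < |A ∖ B| — true.
(c) site B: |A| = 6, |A ∩ B| = 4; needs |A ∩ B| / |A| ≤ 3/4 — true.
(d) site C: |A| = 7, |A ∩ B| = 4; needs |A ∖ B| = 3 — true.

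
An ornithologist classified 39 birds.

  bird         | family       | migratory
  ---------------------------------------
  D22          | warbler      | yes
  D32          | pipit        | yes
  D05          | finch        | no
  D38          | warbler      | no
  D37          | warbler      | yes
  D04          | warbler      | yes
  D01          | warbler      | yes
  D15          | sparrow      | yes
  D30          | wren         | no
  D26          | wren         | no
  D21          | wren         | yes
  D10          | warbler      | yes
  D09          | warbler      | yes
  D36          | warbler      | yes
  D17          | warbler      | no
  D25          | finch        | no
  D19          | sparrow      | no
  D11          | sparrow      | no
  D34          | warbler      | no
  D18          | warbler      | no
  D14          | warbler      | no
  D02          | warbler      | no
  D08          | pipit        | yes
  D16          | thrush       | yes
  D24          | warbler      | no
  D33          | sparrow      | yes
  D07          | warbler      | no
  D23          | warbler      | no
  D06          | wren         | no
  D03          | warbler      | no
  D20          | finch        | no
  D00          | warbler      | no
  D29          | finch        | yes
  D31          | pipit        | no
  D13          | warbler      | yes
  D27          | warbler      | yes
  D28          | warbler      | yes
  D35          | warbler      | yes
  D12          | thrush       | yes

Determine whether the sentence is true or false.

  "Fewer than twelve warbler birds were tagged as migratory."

True

The determiner here denotes the relation: |A ∩ B| < 12.
|A| = 22, |A ∩ B| = 11, |A ∖ B| = 11.
|A ∩ B| = 11, so the statement is true.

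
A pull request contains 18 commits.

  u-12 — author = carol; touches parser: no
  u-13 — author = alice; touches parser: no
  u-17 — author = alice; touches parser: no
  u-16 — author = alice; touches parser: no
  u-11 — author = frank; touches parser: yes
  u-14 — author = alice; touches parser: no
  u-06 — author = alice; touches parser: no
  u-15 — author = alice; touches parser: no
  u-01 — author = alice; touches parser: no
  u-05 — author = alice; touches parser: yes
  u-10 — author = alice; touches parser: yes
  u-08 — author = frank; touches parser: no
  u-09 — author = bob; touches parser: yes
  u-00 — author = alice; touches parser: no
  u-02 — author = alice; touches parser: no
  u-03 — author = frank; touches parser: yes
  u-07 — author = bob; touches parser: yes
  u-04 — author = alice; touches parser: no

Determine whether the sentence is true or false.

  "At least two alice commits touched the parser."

True

Truth condition: |A ∩ B| ≥ 2.
A (the restrictor) = {u-13, u-17, u-16, u-14, u-06, u-15, u-01, u-05, u-10, u-00, u-02, u-04}, |A| = 12.
A ∩ B = {u-05, u-10}, so |A ∩ B| = 2.
|A ∩ B| = 2, so the statement is true.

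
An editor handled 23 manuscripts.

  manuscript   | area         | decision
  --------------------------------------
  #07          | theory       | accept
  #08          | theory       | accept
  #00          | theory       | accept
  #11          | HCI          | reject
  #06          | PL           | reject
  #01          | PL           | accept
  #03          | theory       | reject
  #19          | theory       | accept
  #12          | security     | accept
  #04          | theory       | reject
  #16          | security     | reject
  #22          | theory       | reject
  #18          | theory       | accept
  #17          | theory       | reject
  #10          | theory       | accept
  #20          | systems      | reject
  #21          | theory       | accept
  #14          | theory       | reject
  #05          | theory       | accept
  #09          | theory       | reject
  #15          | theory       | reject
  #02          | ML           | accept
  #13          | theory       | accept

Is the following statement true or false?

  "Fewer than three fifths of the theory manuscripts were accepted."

True

'Fewer than three fifths of the theory manuscripts were accepted' holds iff |A ∩ B| / |A| < 3/5.
|A| = 16, |A ∩ B| = 9, |A ∖ B| = 7.
|A ∩ B|/|A| = 9/16, so the statement is true.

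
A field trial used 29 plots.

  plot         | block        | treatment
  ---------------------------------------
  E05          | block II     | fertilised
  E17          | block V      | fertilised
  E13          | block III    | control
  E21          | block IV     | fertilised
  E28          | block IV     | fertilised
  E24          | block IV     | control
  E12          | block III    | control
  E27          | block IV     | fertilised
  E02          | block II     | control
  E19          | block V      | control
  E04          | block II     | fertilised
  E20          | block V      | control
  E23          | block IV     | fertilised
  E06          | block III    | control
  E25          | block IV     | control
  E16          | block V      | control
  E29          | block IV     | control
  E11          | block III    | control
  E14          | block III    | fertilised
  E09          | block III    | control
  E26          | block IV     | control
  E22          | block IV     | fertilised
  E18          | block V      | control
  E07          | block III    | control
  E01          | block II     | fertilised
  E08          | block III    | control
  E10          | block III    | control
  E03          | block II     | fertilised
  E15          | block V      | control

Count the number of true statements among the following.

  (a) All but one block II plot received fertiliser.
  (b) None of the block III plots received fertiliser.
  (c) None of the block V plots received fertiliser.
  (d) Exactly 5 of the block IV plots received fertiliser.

2

(a) block II: |A| = 5, |A ∩ B| = 4; needs |A ∖ B| = 1 — true.
(b) block III: |A| = 9, |A ∩ B| = 1; needs A ∩ B = ∅ (|A ∩ B| = 0) — false.
(c) block V: |A| = 6, |A ∩ B| = 1; needs A ∩ B = ∅ (|A ∩ B| = 0) — false.
(d) block IV: |A| = 9, |A ∩ B| = 5; needs |A ∩ B| = 5 — true.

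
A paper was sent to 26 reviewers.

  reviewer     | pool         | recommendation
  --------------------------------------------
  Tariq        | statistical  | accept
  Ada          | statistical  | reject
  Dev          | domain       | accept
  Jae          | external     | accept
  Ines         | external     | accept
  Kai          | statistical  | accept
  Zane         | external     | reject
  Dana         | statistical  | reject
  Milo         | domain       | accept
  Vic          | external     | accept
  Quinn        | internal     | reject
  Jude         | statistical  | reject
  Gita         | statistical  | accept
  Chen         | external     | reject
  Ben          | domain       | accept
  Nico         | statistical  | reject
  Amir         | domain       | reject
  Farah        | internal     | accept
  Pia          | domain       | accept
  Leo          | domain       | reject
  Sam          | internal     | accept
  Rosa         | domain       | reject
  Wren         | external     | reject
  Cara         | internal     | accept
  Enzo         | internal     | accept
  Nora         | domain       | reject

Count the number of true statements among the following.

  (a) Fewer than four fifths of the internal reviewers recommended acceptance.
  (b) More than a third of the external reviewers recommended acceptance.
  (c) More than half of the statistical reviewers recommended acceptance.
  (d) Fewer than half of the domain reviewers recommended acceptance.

1

(a) internal: |A| = 5, |A ∩ B| = 4; needs |A ∩ B| / |A| < 4/5 — false.
(b) external: |A| = 6, |A ∩ B| = 3; needs |A ∩ B| / |A| > 1/3 — true.
(c) statistical: |A| = 7, |A ∩ B| = 3; needs |A ∩ B| > |A ∖ B| — false.
(d) domain: |A| = 8, |A ∩ B| = 4; needs |A ∩ B| < |A ∖ B| — false.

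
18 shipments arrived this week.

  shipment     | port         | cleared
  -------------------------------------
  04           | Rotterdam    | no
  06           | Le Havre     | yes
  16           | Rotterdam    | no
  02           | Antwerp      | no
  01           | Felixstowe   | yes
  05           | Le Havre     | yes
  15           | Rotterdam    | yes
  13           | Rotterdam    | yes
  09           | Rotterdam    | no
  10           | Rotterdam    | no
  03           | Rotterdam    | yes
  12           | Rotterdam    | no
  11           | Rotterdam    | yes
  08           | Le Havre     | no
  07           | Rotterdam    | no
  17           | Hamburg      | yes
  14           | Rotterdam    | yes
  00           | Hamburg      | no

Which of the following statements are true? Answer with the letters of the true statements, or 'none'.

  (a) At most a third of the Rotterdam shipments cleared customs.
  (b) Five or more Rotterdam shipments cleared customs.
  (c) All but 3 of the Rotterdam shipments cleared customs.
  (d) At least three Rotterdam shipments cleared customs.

|A| = 11, |A ∩ B| = 5, |A ∖ B| = 6.
(a) |A ∩ B| / |A| ≤ 1/3: fails.
(b) |A ∩ B| ≥ 5: holds.
(c) |A ∖ B| = 3: fails.
(d) |A ∩ B| ≥ 3: holds.

(b), (d)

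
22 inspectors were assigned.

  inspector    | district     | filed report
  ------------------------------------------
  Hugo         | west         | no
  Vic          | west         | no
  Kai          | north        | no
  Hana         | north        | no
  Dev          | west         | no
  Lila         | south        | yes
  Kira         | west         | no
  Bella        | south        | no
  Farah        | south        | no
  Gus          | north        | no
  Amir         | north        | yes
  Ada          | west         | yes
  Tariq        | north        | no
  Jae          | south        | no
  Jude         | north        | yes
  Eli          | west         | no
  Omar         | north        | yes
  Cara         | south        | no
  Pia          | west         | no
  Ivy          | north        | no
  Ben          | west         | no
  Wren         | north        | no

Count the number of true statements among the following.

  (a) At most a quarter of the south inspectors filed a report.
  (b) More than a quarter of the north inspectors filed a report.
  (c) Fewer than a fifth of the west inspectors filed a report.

(a) south: |A| = 5, |A ∩ B| = 1; needs |A ∩ B| / |A| ≤ 1/4 — true.
(b) north: |A| = 9, |A ∩ B| = 3; needs |A ∩ B| / |A| > 1/4 — true.
(c) west: |A| = 8, |A ∩ B| = 1; needs |A ∩ B| / |A| < 1/5 — true.

3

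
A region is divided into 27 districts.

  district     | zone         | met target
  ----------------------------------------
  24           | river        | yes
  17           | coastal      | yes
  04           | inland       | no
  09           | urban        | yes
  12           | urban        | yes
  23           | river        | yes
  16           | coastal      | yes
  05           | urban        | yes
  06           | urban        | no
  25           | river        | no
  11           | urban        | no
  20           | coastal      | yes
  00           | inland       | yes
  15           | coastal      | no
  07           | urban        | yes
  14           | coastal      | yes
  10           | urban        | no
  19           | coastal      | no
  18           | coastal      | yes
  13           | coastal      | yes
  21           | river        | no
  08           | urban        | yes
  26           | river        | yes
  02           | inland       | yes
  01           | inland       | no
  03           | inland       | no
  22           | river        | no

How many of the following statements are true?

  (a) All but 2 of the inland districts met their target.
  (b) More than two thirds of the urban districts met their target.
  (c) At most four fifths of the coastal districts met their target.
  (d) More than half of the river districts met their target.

1

(a) inland: |A| = 5, |A ∩ B| = 2; needs |A ∖ B| = 2 — false.
(b) urban: |A| = 8, |A ∩ B| = 5; needs |A ∩ B| / |A| > 2/3 — false.
(c) coastal: |A| = 8, |A ∩ B| = 6; needs |A ∩ B| / |A| ≤ 4/5 — true.
(d) river: |A| = 6, |A ∩ B| = 3; needs |A ∩ B| > |A ∖ B| — false.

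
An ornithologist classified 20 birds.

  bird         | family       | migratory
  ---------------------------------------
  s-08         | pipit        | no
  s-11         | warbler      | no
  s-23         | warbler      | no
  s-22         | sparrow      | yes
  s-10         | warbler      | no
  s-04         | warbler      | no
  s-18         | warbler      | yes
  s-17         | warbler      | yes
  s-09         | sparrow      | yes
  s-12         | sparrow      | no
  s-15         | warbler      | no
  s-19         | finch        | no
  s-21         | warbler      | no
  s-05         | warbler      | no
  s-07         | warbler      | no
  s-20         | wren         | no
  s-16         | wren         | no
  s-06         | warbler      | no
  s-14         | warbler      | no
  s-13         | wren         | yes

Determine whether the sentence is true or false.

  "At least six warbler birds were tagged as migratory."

'At least six warbler birds were tagged as migratory' holds iff |A ∩ B| ≥ 6.
A (the restrictor) = {s-11, s-23, s-10, s-04, s-18, s-17, s-15, s-21, s-05, s-07, s-06, s-14}, |A| = 12.
A ∩ B = {s-18, s-17}, so |A ∩ B| = 2.
|A ∩ B| = 2, so the statement is false.

False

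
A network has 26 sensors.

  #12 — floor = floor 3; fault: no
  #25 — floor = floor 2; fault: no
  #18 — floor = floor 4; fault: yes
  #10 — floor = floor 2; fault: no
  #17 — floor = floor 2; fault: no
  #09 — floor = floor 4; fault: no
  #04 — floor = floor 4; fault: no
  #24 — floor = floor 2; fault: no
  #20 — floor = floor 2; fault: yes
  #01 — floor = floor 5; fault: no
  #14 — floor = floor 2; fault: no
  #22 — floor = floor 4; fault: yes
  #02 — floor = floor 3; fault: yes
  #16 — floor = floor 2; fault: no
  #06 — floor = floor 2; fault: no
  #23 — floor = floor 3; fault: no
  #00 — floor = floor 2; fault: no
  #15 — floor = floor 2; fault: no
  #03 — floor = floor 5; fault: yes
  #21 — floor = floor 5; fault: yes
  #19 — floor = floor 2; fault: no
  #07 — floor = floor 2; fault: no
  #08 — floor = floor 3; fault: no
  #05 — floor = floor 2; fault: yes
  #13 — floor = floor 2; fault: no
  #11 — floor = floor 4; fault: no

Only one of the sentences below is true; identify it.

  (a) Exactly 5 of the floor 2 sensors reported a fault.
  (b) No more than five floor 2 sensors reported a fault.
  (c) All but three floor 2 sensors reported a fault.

|A| = 14, |A ∩ B| = 2, |A ∖ B| = 12.
(a) requires |A ∩ B| = 5: false.
(b) requires |A ∩ B| ≤ 5: true.
(c) requires |A ∖ B| = 3: false.

(b)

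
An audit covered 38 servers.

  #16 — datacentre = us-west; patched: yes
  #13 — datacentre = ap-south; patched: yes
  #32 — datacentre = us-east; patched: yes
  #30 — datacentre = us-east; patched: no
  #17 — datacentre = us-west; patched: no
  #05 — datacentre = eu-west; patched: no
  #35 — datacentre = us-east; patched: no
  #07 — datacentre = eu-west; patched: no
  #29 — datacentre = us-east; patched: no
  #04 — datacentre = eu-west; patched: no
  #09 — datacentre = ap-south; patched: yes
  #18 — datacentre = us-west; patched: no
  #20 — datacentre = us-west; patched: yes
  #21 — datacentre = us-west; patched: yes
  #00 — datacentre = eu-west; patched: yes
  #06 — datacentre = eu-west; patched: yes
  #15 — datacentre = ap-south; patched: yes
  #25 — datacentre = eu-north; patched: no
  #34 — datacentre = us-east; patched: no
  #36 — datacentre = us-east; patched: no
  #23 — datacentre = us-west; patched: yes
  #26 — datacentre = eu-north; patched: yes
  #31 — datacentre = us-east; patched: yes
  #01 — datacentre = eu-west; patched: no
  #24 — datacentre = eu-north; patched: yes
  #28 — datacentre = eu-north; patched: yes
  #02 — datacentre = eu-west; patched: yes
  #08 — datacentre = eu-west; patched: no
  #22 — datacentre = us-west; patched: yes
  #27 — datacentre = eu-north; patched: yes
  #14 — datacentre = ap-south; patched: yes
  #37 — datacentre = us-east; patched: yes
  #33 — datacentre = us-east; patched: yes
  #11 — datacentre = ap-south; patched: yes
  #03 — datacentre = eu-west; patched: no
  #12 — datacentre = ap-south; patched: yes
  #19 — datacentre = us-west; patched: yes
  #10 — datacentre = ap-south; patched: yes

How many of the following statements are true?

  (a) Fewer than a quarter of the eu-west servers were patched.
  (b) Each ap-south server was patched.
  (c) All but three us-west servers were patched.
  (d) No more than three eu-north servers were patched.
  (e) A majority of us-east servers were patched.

(a) eu-west: |A| = 9, |A ∩ B| = 3; needs |A ∩ B| / |A| < 1/4 — false.
(b) ap-south: |A| = 7, |A ∩ B| = 7; needs A ⊆ B, i.e. every element of A is in B (|A ∖ B| = 0) — true.
(c) us-west: |A| = 8, |A ∩ B| = 6; needs |A ∖ B| = 3 — false.
(d) eu-north: |A| = 5, |A ∩ B| = 4; needs |A ∩ B| ≤ 3 — false.
(e) us-east: |A| = 9, |A ∩ B| = 4; needs |A ∩ B| > |A ∖ B| — false.

1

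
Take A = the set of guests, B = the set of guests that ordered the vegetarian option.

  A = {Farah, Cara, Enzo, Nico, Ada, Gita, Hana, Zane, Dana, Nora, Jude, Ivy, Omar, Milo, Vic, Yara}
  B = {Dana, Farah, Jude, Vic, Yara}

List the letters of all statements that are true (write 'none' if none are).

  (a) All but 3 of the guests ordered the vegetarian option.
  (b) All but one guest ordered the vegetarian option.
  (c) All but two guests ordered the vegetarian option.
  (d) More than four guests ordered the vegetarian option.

(d)

|A| = 16, |A ∩ B| = 5, |A ∖ B| = 11.
(a) |A ∖ B| = 3: fails.
(b) |A ∖ B| = 1: fails.
(c) |A ∖ B| = 2: fails.
(d) |A ∩ B| > 4: holds.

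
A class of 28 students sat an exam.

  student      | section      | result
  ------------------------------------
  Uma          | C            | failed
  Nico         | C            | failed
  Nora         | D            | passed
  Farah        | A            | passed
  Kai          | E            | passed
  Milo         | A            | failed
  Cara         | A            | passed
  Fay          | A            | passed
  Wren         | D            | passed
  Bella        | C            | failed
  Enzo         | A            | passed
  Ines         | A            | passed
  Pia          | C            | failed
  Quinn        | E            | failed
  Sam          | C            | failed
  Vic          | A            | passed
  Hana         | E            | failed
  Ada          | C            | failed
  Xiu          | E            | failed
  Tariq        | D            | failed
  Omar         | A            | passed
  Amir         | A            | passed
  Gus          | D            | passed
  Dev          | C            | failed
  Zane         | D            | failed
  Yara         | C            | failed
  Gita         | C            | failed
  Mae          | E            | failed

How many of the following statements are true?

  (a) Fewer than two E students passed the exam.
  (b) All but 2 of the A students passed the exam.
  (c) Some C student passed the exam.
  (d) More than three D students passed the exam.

(a) E: |A| = 5, |A ∩ B| = 1; needs |A ∩ B| < 2 — true.
(b) A: |A| = 9, |A ∩ B| = 8; needs |A ∖ B| = 2 — false.
(c) C: |A| = 9, |A ∩ B| = 0; needs A ∩ B ≠ ∅ (|A ∩ B| ≥ 1) — false.
(d) D: |A| = 5, |A ∩ B| = 3; needs |A ∩ B| > 3 — false.

1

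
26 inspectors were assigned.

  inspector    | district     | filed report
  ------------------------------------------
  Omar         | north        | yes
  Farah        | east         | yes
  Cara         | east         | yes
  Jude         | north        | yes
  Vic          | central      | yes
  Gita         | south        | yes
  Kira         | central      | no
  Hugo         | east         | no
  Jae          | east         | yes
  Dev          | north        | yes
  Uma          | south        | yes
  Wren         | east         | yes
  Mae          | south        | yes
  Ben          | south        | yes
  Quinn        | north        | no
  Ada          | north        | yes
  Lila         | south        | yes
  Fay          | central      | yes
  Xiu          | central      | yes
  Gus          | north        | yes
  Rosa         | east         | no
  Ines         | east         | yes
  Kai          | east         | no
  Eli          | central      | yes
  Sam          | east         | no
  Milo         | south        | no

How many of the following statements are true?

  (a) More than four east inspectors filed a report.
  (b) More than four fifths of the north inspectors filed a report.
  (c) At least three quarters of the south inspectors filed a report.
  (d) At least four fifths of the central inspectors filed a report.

4

(a) east: |A| = 9, |A ∩ B| = 5; needs |A ∩ B| > 4 — true.
(b) north: |A| = 6, |A ∩ B| = 5; needs |A ∩ B| / |A| > 4/5 — true.
(c) south: |A| = 6, |A ∩ B| = 5; needs |A ∩ B| / |A| ≥ 3/4 — true.
(d) central: |A| = 5, |A ∩ B| = 4; needs |A ∩ B| / |A| ≥ 4/5 — true.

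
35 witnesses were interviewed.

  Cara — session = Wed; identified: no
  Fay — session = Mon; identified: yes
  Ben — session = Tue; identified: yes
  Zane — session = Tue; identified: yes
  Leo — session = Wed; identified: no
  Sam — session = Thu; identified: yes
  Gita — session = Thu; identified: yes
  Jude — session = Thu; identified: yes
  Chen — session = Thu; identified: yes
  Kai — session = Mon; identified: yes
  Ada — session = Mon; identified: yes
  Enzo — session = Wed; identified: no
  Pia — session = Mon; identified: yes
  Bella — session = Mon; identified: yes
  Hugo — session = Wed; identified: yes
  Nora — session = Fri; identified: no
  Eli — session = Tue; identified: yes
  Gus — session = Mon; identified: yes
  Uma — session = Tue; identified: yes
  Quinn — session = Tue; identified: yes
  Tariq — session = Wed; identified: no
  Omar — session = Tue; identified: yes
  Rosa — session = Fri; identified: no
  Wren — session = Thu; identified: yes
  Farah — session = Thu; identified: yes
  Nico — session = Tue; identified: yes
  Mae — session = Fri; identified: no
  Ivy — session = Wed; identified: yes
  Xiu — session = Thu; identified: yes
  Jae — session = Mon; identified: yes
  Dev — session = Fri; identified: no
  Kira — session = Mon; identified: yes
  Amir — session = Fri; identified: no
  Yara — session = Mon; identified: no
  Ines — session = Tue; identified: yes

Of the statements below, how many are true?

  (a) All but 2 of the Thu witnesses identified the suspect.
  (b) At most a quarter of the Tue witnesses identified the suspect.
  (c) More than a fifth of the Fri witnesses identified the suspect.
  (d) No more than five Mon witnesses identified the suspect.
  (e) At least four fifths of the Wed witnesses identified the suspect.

0

(a) Thu: |A| = 7, |A ∩ B| = 7; needs |A ∖ B| = 2 — false.
(b) Tue: |A| = 8, |A ∩ B| = 8; needs |A ∩ B| / |A| ≤ 1/4 — false.
(c) Fri: |A| = 5, |A ∩ B| = 0; needs |A ∩ B| / |A| > 1/5 — false.
(d) Mon: |A| = 9, |A ∩ B| = 8; needs |A ∩ B| ≤ 5 — false.
(e) Wed: |A| = 6, |A ∩ B| = 2; needs |A ∩ B| / |A| ≥ 4/5 — false.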